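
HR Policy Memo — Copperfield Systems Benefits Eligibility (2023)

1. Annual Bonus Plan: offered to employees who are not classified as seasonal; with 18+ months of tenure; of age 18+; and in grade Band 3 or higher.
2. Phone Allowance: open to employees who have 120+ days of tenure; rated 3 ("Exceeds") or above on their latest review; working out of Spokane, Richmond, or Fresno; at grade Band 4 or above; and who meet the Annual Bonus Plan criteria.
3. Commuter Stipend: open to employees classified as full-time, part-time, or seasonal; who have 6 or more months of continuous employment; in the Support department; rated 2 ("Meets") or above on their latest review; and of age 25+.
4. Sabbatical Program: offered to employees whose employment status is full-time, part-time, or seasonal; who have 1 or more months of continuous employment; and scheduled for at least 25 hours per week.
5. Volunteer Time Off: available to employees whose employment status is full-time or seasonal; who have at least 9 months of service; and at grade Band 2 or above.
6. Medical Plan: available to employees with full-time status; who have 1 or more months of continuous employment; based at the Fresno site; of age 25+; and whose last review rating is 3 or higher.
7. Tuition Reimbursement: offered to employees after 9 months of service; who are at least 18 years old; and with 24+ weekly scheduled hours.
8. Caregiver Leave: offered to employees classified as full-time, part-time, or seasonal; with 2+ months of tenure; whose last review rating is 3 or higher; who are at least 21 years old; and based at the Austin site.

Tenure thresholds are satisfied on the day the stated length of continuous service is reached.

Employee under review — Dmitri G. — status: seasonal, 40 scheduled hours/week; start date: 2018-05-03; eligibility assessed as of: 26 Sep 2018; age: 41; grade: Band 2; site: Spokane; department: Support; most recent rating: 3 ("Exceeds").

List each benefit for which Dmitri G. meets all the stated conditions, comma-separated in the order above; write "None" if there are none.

Sabbatical Program

Service from 2018-05-03 to 26 Sep 2018: 146 days.
Annual Bonus Plan — status seasonal ✗ (excluded) → not eligible.
Phone Allowance — service 146 days ≥ 120 days ✓; rating 3 ≥ 3 ✓; site Spokane ✓; grade Band 2 < Band 4 ✗ → not eligible.
Commuter Stipend — status seasonal ✓; service 146 days < 6 months (≈180 days) ✗ → not eligible.
Sabbatical Program — status seasonal ✓; service 146 days ≥ 1 month (≈30 days) ✓; 40 hrs/wk ≥ 25 ✓ → eligible.
Volunteer Time Off — status seasonal ✓; service 146 days < 9 months (≈270 days) ✗ → not eligible.
Medical Plan — status seasonal ✗ (requires full-time) → not eligible.
Tuition Reimbursement — service 146 days < 9 months (≈270 days) ✗ → not eligible.
Caregiver Leave — status seasonal ✓; service 146 days ≥ 2 months (≈60 days) ✓; rating 3 ≥ 3 ✓; age 41 ≥ 21 ✓; site Spokane ✗ (not Austin) → not eligible.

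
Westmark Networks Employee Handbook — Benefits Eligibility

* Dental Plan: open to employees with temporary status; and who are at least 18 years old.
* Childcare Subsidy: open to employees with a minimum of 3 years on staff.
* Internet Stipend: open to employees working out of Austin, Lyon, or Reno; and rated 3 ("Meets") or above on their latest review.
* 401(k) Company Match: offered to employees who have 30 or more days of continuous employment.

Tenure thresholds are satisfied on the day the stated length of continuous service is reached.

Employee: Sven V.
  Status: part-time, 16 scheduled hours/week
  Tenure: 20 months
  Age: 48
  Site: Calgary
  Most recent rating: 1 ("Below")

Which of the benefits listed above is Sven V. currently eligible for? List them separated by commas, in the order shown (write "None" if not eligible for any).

Dental Plan — status part-time ✗ (requires temporary) → not eligible.
Childcare Subsidy — service 20 months < 3 years (≈1095 days) ✗ → not eligible.
Internet Stipend — site Calgary ✗ (not Austin, Lyon, or Reno) → not eligible.
401(k) Company Match — service 20 months ≥ 30 days ✓ → eligible.

401(k) Company Match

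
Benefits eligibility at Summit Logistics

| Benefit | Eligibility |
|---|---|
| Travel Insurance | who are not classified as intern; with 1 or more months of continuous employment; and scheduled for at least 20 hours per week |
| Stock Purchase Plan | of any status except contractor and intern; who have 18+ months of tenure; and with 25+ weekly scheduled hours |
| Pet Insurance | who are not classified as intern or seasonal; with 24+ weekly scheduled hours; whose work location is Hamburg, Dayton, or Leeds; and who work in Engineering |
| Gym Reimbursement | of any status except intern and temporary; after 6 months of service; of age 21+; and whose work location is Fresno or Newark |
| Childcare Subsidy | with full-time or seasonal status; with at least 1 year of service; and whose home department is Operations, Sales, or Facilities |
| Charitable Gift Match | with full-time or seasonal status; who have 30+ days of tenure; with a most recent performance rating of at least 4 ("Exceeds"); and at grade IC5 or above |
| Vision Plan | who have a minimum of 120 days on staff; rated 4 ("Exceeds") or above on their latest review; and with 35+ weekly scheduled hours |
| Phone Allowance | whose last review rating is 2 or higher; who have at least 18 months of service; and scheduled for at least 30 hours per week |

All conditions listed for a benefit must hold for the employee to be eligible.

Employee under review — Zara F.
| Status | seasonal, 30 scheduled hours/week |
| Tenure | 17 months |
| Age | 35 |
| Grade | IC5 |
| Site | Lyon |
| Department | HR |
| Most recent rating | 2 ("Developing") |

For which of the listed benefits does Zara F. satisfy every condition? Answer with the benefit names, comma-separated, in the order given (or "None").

Travel Insurance — status seasonal ✓ (not excluded); service 17 months ≥ 1 month ✓; 30 hrs/wk ≥ 20 ✓ → eligible.
Stock Purchase Plan — status seasonal ✓ (not excluded); service 17 months < 18 months ✗ → not eligible.
Pet Insurance — status seasonal ✗ (excluded) → not eligible.
Gym Reimbursement — status seasonal ✓ (not excluded); service 17 months ≥ 6 months ✓; age 35 ≥ 21 ✓; site Lyon ✗ (not Fresno or Newark) → not eligible.
Childcare Subsidy — status seasonal ✓; service 17 months ≥ 1 year (≈365 days) ✓; dept HR ✗ → not eligible.
Charitable Gift Match — status seasonal ✓; service 17 months ≥ 30 days ✓; rating 2 < 4 ✗ → not eligible.
Vision Plan — service 17 months ≥ 120 days ✓; rating 2 < 4 ✗ → not eligible.
Phone Allowance — rating 2 ≥ 2 ✓; service 17 months < 18 months ✗ → not eligible.

Travel Insurance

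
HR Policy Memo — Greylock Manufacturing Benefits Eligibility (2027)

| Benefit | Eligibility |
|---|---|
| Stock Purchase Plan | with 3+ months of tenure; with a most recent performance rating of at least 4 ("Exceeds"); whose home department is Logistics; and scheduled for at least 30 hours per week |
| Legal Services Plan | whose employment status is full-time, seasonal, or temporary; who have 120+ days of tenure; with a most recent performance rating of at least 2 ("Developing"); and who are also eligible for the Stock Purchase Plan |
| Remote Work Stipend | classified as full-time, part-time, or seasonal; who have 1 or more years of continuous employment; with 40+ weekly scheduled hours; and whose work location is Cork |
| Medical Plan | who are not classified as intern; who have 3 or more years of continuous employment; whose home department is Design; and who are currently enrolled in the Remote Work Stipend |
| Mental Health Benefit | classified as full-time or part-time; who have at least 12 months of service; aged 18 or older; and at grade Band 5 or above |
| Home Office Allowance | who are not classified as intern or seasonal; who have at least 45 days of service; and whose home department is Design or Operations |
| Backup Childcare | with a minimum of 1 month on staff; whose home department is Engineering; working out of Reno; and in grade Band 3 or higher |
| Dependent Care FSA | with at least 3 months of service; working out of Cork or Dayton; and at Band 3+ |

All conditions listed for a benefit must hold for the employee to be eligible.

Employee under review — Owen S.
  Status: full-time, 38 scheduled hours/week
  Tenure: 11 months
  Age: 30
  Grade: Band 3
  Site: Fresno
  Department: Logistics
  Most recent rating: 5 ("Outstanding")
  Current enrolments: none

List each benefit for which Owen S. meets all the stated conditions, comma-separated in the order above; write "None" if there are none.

Stock Purchase Plan, Legal Services Plan

Stock Purchase Plan — service 11 months ≥ 3 months ✓; rating 5 ≥ 4 ✓; dept Logistics ✓; 38 hrs/wk ≥ 30 ✓ → eligible.
Legal Services Plan — status full-time ✓; service 11 months ≥ 120 days ✓; rating 5 ≥ 2 ✓; eligible for Stock Purchase Plan ✓ → eligible.
Remote Work Stipend — status full-time ✓; service 11 months < 1 year (≈365 days) ✗ → not eligible.
Medical Plan — status full-time ✓ (not excluded); service 11 months < 3 years (≈1095 days) ✗ → not eligible.
Mental Health Benefit — status full-time ✓; service 11 months < 12 months ✗ → not eligible.
Home Office Allowance — status full-time ✓ (not excluded); service 11 months ≥ 45 days ✓; dept Logistics ✗ → not eligible.
Backup Childcare — service 11 months ≥ 1 month ✓; dept Logistics ✗ → not eligible.
Dependent Care FSA — service 11 months ≥ 3 months ✓; site Fresno ✗ (not Cork or Dayton) → not eligible.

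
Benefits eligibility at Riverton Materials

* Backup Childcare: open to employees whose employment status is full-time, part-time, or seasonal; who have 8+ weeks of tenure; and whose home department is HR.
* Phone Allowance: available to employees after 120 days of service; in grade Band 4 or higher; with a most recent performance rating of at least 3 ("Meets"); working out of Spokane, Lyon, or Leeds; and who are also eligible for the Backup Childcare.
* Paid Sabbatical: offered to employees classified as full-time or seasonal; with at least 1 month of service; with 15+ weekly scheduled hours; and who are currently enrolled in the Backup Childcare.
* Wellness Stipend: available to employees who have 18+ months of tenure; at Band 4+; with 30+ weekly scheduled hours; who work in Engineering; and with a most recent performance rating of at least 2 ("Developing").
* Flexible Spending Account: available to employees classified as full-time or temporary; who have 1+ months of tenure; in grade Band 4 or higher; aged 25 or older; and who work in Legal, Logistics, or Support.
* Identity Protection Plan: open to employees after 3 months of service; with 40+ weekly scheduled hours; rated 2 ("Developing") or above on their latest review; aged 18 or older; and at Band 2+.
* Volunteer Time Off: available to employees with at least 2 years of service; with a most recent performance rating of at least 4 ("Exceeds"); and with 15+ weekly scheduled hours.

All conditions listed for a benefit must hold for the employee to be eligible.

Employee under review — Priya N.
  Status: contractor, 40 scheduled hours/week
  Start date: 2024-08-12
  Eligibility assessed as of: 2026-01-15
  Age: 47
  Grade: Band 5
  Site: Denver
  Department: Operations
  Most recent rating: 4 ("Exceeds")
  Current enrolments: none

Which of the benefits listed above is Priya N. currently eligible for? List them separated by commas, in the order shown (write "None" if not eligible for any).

Identity Protection Plan

Service from 2024-08-12 to 2026-01-15: 521 days.
Backup Childcare — status contractor ✗ (requires full-time, part-time, or seasonal) → not eligible.
Phone Allowance — service 521 days ≥ 120 days ✓; grade Band 5 ≥ Band 4 ✓; rating 4 ≥ 3 ✓; site Denver ✗ (not Spokane, Lyon, or Leeds) → not eligible.
Paid Sabbatical — status contractor ✗ (requires full-time or seasonal) → not eligible.
Wellness Stipend — service 521 days < 18 months (≈540 days) ✗ → not eligible.
Flexible Spending Account — status contractor ✗ (requires full-time or temporary) → not eligible.
Identity Protection Plan — service 521 days ≥ 3 months (≈90 days) ✓; 40 hrs/wk ≥ 40 ✓; rating 4 ≥ 2 ✓; age 47 ≥ 18 ✓; grade Band 5 ≥ Band 2 ✓ → eligible.
Volunteer Time Off — service 521 days < 2 years (≈730 days) ✗ → not eligible.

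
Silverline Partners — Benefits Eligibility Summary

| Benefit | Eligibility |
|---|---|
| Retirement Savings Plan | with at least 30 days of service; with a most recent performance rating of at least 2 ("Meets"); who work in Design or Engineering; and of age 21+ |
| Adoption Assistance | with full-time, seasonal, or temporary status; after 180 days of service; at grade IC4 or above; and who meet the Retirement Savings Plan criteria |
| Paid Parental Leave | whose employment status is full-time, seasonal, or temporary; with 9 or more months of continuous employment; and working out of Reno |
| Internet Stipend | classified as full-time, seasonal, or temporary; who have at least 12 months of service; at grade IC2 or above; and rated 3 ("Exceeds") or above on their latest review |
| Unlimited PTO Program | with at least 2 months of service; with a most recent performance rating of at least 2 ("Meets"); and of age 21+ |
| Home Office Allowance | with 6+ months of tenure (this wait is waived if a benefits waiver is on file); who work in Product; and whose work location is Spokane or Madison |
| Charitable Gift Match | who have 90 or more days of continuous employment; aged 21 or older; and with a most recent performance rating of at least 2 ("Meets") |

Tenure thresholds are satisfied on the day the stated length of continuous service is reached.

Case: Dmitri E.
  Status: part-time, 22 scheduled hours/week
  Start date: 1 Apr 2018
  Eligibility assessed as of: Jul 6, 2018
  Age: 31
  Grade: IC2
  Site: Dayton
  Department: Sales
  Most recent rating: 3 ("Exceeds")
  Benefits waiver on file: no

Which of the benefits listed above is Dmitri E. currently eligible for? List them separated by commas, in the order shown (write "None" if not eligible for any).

Service from 1 Apr 2018 to Jul 6, 2018: 96 days.
Retirement Savings Plan — service 96 days ≥ 30 days ✓; rating 3 ≥ 2 ✓; dept Sales ✗ → not eligible.
Adoption Assistance — status part-time ✗ (requires full-time, seasonal, or temporary) → not eligible.
Paid Parental Leave — status part-time ✗ (requires full-time, seasonal, or temporary) → not eligible.
Internet Stipend — status part-time ✗ (requires full-time, seasonal, or temporary) → not eligible.
Unlimited PTO Program — service 96 days ≥ 2 months (≈60 days) ✓; rating 3 ≥ 2 ✓; age 31 ≥ 21 ✓ → eligible.
Home Office Allowance — no waiver, service 96 days < 6 months (≈180 days) ✗ → not eligible.
Charitable Gift Match — service 96 days ≥ 90 days ✓; age 31 ≥ 21 ✓; rating 3 ≥ 2 ✓ → eligible.

Unlimited PTO Program, Charitable Gift Match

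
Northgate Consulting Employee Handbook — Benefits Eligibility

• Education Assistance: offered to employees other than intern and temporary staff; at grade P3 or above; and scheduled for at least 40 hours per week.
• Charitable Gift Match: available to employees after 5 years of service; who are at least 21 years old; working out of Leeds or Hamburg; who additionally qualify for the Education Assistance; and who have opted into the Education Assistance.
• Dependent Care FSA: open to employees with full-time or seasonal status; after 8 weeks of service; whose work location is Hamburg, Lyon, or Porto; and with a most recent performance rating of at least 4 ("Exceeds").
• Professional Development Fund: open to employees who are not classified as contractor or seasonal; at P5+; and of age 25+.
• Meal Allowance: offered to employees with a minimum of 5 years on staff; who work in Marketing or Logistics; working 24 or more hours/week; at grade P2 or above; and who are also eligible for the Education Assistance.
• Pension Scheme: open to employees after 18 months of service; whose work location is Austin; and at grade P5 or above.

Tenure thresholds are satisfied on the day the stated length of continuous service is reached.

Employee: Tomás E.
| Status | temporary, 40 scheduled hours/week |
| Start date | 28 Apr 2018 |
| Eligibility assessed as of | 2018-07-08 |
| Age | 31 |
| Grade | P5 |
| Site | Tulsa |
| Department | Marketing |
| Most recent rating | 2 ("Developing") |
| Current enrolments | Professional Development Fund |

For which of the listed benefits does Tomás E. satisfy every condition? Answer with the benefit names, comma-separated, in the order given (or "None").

Professional Development Fund

Service from 28 Apr 2018 to 2018-07-08: 71 days.
Education Assistance — status temporary ✗ (excluded) → not eligible.
Charitable Gift Match — service 71 days < 5 years (≈1825 days) ✗ → not eligible.
Dependent Care FSA — status temporary ✗ (requires full-time or seasonal) → not eligible.
Professional Development Fund — status temporary ✓ (not excluded); grade P5 ≥ P5 ✓; age 31 ≥ 25 ✓ → eligible.
Meal Allowance — service 71 days < 5 years (≈1825 days) ✗ → not eligible.
Pension Scheme — service 71 days < 18 months (≈540 days) ✗ → not eligible.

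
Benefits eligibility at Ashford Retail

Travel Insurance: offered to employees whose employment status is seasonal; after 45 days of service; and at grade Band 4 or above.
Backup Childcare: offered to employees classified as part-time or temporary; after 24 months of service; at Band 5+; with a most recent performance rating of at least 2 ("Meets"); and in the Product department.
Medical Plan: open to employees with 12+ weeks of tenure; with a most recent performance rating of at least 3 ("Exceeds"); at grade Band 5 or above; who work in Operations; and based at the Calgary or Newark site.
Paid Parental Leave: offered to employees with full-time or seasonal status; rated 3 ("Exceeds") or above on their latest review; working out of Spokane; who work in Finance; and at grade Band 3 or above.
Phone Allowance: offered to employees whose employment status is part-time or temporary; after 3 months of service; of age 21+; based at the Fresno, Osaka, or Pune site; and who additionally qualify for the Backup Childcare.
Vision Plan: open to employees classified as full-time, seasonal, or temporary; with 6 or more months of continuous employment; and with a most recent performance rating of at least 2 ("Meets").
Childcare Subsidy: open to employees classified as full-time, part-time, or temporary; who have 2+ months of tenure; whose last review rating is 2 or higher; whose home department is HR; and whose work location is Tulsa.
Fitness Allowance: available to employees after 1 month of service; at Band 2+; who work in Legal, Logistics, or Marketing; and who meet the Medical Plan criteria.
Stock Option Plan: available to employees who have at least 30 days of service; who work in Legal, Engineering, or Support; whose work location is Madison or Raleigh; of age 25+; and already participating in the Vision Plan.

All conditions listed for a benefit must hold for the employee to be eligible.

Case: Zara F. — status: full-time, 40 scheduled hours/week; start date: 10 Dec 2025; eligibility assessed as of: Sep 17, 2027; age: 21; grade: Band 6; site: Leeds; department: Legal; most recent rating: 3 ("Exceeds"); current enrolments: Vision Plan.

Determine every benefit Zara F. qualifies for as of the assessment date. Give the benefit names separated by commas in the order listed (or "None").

Service from 10 Dec 2025 to Sep 17, 2027: 646 days.
Travel Insurance — status full-time ✗ (requires seasonal) → not eligible.
Backup Childcare — status full-time ✗ (requires part-time or temporary) → not eligible.
Medical Plan — service 646 days ≥ 12 weeks (≈84 days) ✓; rating 3 ≥ 3 ✓; grade Band 6 ≥ Band 5 ✓; dept Legal ✗ → not eligible.
Paid Parental Leave — status full-time ✓; rating 3 ≥ 3 ✓; site Leeds ✗ (not Spokane) → not eligible.
Phone Allowance — status full-time ✗ (requires part-time or temporary) → not eligible.
Vision Plan — status full-time ✓; service 646 days ≥ 6 months (≈180 days) ✓; rating 3 ≥ 2 ✓ → eligible.
Childcare Subsidy — status full-time ✓; service 646 days ≥ 2 months (≈60 days) ✓; rating 3 ≥ 2 ✓; dept Legal ✗ → not eligible.
Fitness Allowance — service 646 days ≥ 1 month (≈30 days) ✓; grade Band 6 ≥ Band 2 ✓; dept Legal ✓; not eligible for Medical Plan ✗ → not eligible.
Stock Option Plan — service 646 days ≥ 30 days ✓; dept Legal ✓; site Leeds ✗ (not Madison or Raleigh) → not eligible.

Vision Plan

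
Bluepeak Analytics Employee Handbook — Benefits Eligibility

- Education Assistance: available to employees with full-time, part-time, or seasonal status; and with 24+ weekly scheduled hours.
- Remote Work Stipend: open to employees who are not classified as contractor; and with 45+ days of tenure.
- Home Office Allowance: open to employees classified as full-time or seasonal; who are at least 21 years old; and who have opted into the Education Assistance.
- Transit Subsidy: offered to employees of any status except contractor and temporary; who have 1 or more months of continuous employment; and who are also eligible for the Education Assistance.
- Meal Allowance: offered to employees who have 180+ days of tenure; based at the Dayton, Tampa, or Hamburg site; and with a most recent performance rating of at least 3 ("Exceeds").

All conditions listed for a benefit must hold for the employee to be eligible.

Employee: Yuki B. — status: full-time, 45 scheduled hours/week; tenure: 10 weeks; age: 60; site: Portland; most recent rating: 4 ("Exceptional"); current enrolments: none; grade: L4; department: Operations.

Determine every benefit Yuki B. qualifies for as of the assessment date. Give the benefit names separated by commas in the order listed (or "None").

Education Assistance, Remote Work Stipend, Transit Subsidy

Education Assistance — status full-time ✓; 45 hrs/wk ≥ 24 ✓ → eligible.
Remote Work Stipend — status full-time ✓ (not excluded); service 10 weeks ≥ 45 days ✓ → eligible.
Home Office Allowance — status full-time ✓; age 60 ≥ 21 ✓; not enrolled in Education Assistance ✗ → not eligible.
Transit Subsidy — status full-time ✓ (not excluded); service 10 weeks ≥ 1 month (≈30 days) ✓; eligible for Education Assistance ✓ → eligible.
Meal Allowance — service 10 weeks < 180 days ✗ → not eligible.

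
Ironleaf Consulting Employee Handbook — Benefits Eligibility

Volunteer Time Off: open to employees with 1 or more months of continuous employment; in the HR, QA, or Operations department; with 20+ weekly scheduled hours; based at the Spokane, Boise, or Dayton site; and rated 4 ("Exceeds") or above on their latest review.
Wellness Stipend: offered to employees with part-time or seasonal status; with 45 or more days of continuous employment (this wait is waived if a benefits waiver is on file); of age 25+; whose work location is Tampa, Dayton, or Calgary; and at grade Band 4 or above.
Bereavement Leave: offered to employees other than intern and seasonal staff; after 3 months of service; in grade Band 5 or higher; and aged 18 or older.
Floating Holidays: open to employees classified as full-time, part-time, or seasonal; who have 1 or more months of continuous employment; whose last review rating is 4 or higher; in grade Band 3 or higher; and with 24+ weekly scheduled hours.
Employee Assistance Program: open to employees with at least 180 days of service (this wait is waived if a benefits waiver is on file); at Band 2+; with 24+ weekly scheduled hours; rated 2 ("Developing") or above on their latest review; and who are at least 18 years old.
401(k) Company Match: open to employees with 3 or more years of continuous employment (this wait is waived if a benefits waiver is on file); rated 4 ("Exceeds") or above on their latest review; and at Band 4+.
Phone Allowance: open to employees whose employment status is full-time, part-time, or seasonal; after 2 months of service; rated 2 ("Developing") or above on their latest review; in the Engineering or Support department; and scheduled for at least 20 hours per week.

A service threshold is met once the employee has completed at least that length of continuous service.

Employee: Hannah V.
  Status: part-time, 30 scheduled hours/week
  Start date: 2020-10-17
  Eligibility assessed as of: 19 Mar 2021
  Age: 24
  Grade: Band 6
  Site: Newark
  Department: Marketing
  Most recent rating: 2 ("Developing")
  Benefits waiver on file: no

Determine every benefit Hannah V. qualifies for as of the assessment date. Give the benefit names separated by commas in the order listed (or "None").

Bereavement Leave

Service from 2020-10-17 to 19 Mar 2021: 153 days.
Volunteer Time Off — service 153 days ≥ 1 month (≈30 days) ✓; dept Marketing ✗ → not eligible.
Wellness Stipend — status part-time ✓; no waiver, service 153 days ≥ 45 days ✓; age 24 < 25 ✗ → not eligible.
Bereavement Leave — status part-time ✓ (not excluded); service 153 days ≥ 3 months (≈90 days) ✓; grade Band 6 ≥ Band 5 ✓; age 24 ≥ 18 ✓ → eligible.
Floating Holidays — status part-time ✓; service 153 days ≥ 1 month (≈30 days) ✓; rating 2 < 4 ✗ → not eligible.
Employee Assistance Program — no waiver, service 153 days < 180 days ✗ → not eligible.
401(k) Company Match — no waiver, service 153 days < 3 years (≈1095 days) ✗ → not eligible.
Phone Allowance — status part-time ✓; service 153 days ≥ 2 months (≈60 days) ✓; rating 2 ≥ 2 ✓; dept Marketing ✗ → not eligible.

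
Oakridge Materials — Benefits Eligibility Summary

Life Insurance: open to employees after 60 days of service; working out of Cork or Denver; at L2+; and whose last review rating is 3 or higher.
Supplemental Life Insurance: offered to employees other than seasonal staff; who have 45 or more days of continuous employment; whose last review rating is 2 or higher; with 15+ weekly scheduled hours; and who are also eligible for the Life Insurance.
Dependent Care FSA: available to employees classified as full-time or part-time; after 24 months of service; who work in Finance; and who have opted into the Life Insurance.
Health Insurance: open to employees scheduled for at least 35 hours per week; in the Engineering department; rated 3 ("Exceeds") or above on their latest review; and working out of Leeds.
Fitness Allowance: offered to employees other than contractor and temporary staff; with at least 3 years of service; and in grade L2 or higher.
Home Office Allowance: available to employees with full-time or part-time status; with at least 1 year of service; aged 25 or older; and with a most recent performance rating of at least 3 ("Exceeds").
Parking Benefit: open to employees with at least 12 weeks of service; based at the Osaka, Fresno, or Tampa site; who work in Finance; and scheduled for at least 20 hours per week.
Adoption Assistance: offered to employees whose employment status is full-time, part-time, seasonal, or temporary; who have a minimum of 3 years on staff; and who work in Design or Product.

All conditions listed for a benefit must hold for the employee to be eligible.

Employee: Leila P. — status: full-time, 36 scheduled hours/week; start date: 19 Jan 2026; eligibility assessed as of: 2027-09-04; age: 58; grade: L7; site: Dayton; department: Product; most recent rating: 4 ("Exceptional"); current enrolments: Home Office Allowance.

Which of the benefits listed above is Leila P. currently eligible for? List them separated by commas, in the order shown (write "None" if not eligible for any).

Home Office Allowance

Service from 19 Jan 2026 to 2027-09-04: 593 days.
Life Insurance — service 593 days ≥ 60 days ✓; site Dayton ✗ (not Cork or Denver) → not eligible.
Supplemental Life Insurance — status full-time ✓ (not excluded); service 593 days ≥ 45 days ✓; rating 4 ≥ 2 ✓; 36 hrs/wk ≥ 15 ✓; not eligible for Life Insurance ✗ → not eligible.
Dependent Care FSA — status full-time ✓; service 593 days < 24 months (≈720 days) ✗ → not eligible.
Health Insurance — 36 hrs/wk ≥ 35 ✓; dept Product ✗ → not eligible.
Fitness Allowance — status full-time ✓ (not excluded); service 593 days < 3 years (≈1095 days) ✗ → not eligible.
Home Office Allowance — status full-time ✓; service 593 days ≥ 1 year (≈365 days) ✓; age 58 ≥ 25 ✓; rating 4 ≥ 3 ✓ → eligible.
Parking Benefit — service 593 days ≥ 12 weeks (≈84 days) ✓; site Dayton ✗ (not Osaka, Fresno, or Tampa) → not eligible.
Adoption Assistance — status full-time ✓; service 593 days < 3 years (≈1095 days) ✗ → not eligible.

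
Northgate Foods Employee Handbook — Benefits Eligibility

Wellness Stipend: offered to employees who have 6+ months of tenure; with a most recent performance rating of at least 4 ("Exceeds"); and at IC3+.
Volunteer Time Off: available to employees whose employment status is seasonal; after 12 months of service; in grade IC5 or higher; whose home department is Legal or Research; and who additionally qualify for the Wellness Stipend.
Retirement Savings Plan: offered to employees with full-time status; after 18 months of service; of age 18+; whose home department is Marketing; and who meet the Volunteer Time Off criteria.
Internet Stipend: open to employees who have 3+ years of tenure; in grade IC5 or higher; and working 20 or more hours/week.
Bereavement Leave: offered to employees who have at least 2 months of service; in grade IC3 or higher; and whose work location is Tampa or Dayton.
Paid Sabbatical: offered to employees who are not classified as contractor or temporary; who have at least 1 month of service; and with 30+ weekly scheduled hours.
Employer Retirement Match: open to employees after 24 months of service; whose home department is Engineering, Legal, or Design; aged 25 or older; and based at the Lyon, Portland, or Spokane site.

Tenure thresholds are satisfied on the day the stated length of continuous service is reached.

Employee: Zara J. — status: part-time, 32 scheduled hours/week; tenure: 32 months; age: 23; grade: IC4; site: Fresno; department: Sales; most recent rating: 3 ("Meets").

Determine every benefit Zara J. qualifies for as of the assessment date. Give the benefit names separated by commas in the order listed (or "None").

Wellness Stipend — service 32 months ≥ 6 months ✓; rating 3 < 4 ✗ → not eligible.
Volunteer Time Off — status part-time ✗ (requires seasonal) → not eligible.
Retirement Savings Plan — status part-time ✗ (requires full-time) → not eligible.
Internet Stipend — service 32 months < 3 years (≈1095 days) ✗ → not eligible.
Bereavement Leave — service 32 months ≥ 2 months ✓; grade IC4 ≥ IC3 ✓; site Fresno ✗ (not Tampa or Dayton) → not eligible.
Paid Sabbatical — status part-time ✓ (not excluded); service 32 months ≥ 1 month ✓; 32 hrs/wk ≥ 30 ✓ → eligible.
Employer Retirement Match — service 32 months ≥ 24 months ✓; dept Sales ✗ → not eligible.

Paid Sabbatical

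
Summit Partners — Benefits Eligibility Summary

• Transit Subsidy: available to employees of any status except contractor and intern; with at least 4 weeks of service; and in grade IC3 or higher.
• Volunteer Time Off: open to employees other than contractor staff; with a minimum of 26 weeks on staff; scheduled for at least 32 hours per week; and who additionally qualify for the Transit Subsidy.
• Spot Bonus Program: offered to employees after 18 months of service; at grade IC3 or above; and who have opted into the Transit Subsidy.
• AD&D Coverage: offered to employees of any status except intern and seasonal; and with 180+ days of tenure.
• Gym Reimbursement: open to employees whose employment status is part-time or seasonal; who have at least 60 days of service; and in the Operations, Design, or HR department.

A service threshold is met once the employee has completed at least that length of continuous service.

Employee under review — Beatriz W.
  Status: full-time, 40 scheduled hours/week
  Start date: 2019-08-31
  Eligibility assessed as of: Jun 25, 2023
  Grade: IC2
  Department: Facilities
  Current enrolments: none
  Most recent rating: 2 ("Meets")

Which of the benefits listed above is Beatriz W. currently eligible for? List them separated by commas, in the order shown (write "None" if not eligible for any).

AD&D Coverage

Service from 2019-08-31 to Jun 25, 2023: 1394 days.
Transit Subsidy — status full-time ✓ (not excluded); service 1394 days ≥ 4 weeks (≈28 days) ✓; grade IC2 < IC3 ✗ → not eligible.
Volunteer Time Off — status full-time ✓ (not excluded); service 1394 days ≥ 26 weeks (≈182 days) ✓; 40 hrs/wk ≥ 32 ✓; not eligible for Transit Subsidy ✗ → not eligible.
Spot Bonus Program — service 1394 days ≥ 18 months (≈540 days) ✓; grade IC2 < IC3 ✗ → not eligible.
AD&D Coverage — status full-time ✓ (not excluded); service 1394 days ≥ 180 days ✓ → eligible.
Gym Reimbursement — status full-time ✗ (requires part-time or seasonal) → not eligible.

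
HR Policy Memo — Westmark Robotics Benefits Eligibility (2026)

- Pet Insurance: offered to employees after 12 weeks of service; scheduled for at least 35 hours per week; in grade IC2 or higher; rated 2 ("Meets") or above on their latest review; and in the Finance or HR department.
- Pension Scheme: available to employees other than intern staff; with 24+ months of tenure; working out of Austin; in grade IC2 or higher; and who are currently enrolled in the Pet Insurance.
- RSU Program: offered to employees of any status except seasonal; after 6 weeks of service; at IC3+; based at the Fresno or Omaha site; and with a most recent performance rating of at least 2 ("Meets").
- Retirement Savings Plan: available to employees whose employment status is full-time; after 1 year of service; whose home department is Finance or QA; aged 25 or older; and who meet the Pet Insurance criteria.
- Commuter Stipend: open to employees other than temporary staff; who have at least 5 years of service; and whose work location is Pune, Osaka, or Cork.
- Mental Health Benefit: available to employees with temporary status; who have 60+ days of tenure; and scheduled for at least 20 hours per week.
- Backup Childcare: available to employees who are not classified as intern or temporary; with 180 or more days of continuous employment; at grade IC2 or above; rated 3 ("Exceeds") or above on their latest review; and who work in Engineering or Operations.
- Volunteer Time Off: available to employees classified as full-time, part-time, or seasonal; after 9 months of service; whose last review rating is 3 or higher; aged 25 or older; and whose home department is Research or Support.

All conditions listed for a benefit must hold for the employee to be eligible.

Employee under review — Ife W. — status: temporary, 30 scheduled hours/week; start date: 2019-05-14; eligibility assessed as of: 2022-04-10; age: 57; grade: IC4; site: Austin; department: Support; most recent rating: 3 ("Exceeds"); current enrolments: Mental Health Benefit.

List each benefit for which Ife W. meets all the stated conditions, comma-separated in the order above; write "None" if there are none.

Service from 2019-05-14 to 2022-04-10: 1062 days.
Pet Insurance — service 1062 days ≥ 12 weeks (≈84 days) ✓; 30 hrs/wk < 35 ✗ → not eligible.
Pension Scheme — status temporary ✓ (not excluded); service 1062 days ≥ 24 months (≈720 days) ✓; site Austin ✓; grade IC4 ≥ IC2 ✓; not enrolled in Pet Insurance ✗ → not eligible.
RSU Program — status temporary ✓ (not excluded); service 1062 days ≥ 6 weeks (≈42 days) ✓; grade IC4 ≥ IC3 ✓; site Austin ✗ (not Fresno or Omaha) → not eligible.
Retirement Savings Plan — status temporary ✗ (requires full-time) → not eligible.
Commuter Stipend — status temporary ✗ (excluded) → not eligible.
Mental Health Benefit — status temporary ✓; service 1062 days ≥ 60 days ✓; 30 hrs/wk ≥ 20 ✓ → eligible.
Backup Childcare — status temporary ✗ (excluded) → not eligible.
Volunteer Time Off — status temporary ✗ (requires full-time, part-time, or seasonal) → not eligible.

Mental Health Benefit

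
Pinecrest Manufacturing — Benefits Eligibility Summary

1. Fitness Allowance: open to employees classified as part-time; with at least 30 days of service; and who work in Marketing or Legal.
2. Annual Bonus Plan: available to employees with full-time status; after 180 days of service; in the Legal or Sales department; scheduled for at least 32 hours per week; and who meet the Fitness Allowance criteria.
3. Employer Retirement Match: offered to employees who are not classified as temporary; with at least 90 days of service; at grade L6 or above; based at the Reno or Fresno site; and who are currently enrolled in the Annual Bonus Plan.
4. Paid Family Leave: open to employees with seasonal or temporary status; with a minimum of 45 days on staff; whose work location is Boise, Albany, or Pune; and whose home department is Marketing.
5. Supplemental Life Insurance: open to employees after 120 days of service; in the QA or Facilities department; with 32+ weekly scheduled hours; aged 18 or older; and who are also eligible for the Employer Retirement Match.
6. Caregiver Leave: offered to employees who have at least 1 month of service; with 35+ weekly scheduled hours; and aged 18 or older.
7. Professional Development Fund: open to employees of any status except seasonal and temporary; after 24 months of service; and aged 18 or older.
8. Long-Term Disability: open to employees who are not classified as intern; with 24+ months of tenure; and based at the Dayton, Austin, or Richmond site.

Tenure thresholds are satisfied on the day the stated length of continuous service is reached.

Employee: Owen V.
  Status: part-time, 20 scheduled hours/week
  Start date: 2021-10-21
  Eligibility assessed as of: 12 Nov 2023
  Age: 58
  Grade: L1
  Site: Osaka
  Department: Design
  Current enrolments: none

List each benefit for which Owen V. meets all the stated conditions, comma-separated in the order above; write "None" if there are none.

Service from 2021-10-21 to 12 Nov 2023: 752 days.
Fitness Allowance — status part-time ✓; service 752 days ≥ 30 days ✓; dept Design ✗ → not eligible.
Annual Bonus Plan — status part-time ✗ (requires full-time) → not eligible.
Employer Retirement Match — status part-time ✓ (not excluded); service 752 days ≥ 90 days ✓; grade L1 < L6 ✗ → not eligible.
Paid Family Leave — status part-time ✗ (requires seasonal or temporary) → not eligible.
Supplemental Life Insurance — service 752 days ≥ 120 days ✓; dept Design ✗ → not eligible.
Caregiver Leave — service 752 days ≥ 1 month (≈30 days) ✓; 20 hrs/wk < 35 ✗ → not eligible.
Professional Development Fund — status part-time ✓ (not excluded); service 752 days ≥ 24 months (≈720 days) ✓; age 58 ≥ 18 ✓ → eligible.
Long-Term Disability — status part-time ✓ (not excluded); service 752 days ≥ 24 months (≈720 days) ✓; site Osaka ✗ (not Dayton, Austin, or Richmond) → not eligible.

Professional Development Fund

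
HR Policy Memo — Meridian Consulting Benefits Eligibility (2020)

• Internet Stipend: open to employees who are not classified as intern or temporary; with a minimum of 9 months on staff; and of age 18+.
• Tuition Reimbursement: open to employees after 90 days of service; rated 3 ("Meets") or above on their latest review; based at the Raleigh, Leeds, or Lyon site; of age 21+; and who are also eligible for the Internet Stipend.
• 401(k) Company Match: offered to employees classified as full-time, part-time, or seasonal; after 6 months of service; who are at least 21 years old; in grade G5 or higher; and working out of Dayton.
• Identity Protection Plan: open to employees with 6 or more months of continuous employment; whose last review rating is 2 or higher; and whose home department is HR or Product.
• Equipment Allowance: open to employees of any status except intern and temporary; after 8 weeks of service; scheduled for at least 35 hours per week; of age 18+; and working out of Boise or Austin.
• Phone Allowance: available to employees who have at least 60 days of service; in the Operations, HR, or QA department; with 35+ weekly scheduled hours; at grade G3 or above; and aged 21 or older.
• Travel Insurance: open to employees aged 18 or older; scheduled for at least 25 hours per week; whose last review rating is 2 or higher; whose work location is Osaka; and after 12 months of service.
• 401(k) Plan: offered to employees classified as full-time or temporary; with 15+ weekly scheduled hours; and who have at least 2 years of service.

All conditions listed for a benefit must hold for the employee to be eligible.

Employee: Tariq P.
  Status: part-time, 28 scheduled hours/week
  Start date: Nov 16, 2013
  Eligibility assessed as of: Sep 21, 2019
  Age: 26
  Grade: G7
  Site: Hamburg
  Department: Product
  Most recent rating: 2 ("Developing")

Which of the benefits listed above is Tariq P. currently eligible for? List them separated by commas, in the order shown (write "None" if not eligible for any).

Internet Stipend, Identity Protection Plan

Service from Nov 16, 2013 to Sep 21, 2019: 2135 days.
Internet Stipend — status part-time ✓ (not excluded); service 2135 days ≥ 9 months (≈270 days) ✓; age 26 ≥ 18 ✓ → eligible.
Tuition Reimbursement — service 2135 days ≥ 90 days ✓; rating 2 < 3 ✗ → not eligible.
401(k) Company Match — status part-time ✓; service 2135 days ≥ 6 months (≈180 days) ✓; age 26 ≥ 21 ✓; grade G7 ≥ G5 ✓; site Hamburg ✗ (not Dayton) → not eligible.
Identity Protection Plan — service 2135 days ≥ 6 months (≈180 days) ✓; rating 2 ≥ 2 ✓; dept Product ✓ → eligible.
Equipment Allowance — status part-time ✓ (not excluded); service 2135 days ≥ 8 weeks (≈56 days) ✓; 28 hrs/wk < 35 ✗ → not eligible.
Phone Allowance — service 2135 days ≥ 60 days ✓; dept Product ✗ → not eligible.
Travel Insurance — age 26 ≥ 18 ✓; 28 hrs/wk ≥ 25 ✓; rating 2 ≥ 2 ✓; site Hamburg ✗ (not Osaka) → not eligible.
401(k) Plan — status part-time ✗ (requires full-time or temporary) → not eligible.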